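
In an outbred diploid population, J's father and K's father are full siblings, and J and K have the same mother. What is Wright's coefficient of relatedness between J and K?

With two independent routes of shared ancestry, r is the sum of the two contributions.
J and K are related in two ways: first cousins through their fathers (r = 1/8) and half-sibs through their shared mother (r = 1/4).
r = 1/8 + 1/4 = 0.375.

0.375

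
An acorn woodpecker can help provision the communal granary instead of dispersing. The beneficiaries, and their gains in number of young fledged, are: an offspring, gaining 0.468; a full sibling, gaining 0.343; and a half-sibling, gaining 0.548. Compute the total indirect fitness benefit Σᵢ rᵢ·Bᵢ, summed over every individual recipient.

0.5425

r to an offspring = 0.5 (one parent–offspring link: r = (1/2)^1 = 1/2).
r to a full sibling = 1/2 (full sibs share both parents — two paths of length 2: r = 2·(1/2)^2 = 1/2).
r to a half-sibling = 1/4 (half-sibs share one parent — one path of length 2: r = (1/2)^2 = 1/4).
Summing one r·B term per recipient: 1·0.5·0.468 + 1·0.5·0.343 + 1·0.25·0.548 = 0.5425.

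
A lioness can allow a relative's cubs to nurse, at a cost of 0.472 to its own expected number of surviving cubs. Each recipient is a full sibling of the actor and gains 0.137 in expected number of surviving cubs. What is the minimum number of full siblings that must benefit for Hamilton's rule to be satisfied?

7

r to a full sibling = 0.5 (full sibs share both parents — two paths of length 2: r = 2·(1/2)^2 = 1/2).
Hamilton's rule: n·r·B > C  ⇒  n > C/(r·B) = 0.472/(0.5·0.137) = 6.891.
The smallest integer exceeding 6.891 is 7.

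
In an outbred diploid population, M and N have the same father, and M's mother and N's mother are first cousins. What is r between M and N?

Wright's path rule: contributions from independent ancestry routes add.
M and N are related in two ways: half-sibs through their shared father (r = 1/4) and second cousins through their mothers (r = 1/32).
r = 1/4 + 1/32 = 9/32 = 0.28125.

0.28125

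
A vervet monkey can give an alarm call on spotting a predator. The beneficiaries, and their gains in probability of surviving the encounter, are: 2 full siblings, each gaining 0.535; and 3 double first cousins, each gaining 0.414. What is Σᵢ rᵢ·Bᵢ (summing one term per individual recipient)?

0.8455

r to a full sibling = 1/2 (full sibs share both parents — two paths of length 2: r = 2·(1/2)^2 = 1/2).
r to a double first cousin = 0.25 (double first cousins share both grandparent pairs — four paths of length 4: r = 4·(1/2)^4 = 1/4).
Summing one r·B term per recipient: 2·0.5·0.535 + 3·0.25·0.414 = 0.8455.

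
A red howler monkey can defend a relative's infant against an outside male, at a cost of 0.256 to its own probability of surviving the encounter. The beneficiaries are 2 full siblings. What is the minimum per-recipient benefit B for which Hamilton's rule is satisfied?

0.256

r to a full sibling = 0.5 (full sibs share both parents — two paths of length 2: r = 2·(1/2)^2 = 1/2).
Hamilton's rule with n recipients of equal r: n·r·B > C, so B > C/(n·r) = 0.256/(2·0.5) = 0.256.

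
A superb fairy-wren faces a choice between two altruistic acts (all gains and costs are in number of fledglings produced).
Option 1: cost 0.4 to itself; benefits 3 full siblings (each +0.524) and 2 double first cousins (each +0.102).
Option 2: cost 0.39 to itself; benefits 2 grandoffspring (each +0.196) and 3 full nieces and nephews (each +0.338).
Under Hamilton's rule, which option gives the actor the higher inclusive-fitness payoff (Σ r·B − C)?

Option 1

Option 1: r to a full sibling = 0.5.
Option 1: r to a double first cousin = 0.25.
Option 1: Σ r·B − C = (3·0.5·0.524 + 2·0.25·0.102) − 0.4 = 0.437.
Option 2: r to a grandoffspring = 0.25.
Option 2: r to a full niece or nephew = 0.25.
Option 2: Σ r·B − C = (2·0.25·0.196 + 3·0.25·0.338) − 0.39 = -0.0385.
Option 1 has the higher net inclusive-fitness payoff.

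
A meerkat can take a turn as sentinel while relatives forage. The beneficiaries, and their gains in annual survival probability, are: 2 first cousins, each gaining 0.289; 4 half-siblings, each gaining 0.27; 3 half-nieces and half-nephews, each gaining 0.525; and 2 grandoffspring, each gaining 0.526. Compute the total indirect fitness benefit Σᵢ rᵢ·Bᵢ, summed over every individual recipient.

0.802125

r to a first cousin = 1/8 (first cousins share one grandparent pair — two paths of length 4: r = 2·(1/2)^4 = 1/8).
r to a half-sibling = 1/4 (half-sibs share one parent — one path of length 2: r = (1/2)^2 = 1/4).
r to a half-niece or half-nephew = 0.125 (half-aunt/uncle↔niece/nephew: one path of length 3: r = (1/2)^3 = 1/8).
r to a grandoffspring = 1/4 (two parent–offspring links: r = (1/2)^2 = 1/4).
Summing one r·B term per recipient: 2·0.125·0.289 + 4·0.25·0.27 + 3·0.125·0.525 + 2·0.25·0.526 = 0.802125.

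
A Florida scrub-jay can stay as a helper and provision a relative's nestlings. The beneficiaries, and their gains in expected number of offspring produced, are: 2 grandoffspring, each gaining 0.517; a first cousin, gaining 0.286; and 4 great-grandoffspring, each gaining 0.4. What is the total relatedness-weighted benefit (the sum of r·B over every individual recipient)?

0.49425

r to a grandoffspring = 0.25 (two parent–offspring links: r = (1/2)^2 = 1/4).
r to a first cousin = 1/8 (first cousins share one grandparent pair — two paths of length 4: r = 2·(1/2)^4 = 1/8).
r to a great-grandoffspring = 1/8 (three parent–offspring links: r = (1/2)^3 = 1/8).
Summing one r·B term per recipient: 2·0.25·0.517 + 1·0.125·0.286 + 4·0.125·0.4 = 0.49425.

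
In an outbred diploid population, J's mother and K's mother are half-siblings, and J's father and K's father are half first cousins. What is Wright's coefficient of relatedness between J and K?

0.078125

Independent pedigree routes through distinct common ancestors add.
J and K are related in two ways: half first cousins through their mothers (r = 1/16) and half second cousins through their fathers (r = 1/64).
r = 1/16 + 1/64 = 0.078125.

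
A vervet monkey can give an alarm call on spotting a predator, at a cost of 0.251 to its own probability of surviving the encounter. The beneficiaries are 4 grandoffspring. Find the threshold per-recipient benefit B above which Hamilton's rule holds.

0.251

r to a grandoffspring = 1/4 (two parent–offspring links: r = (1/2)^2 = 1/4).
Hamilton's rule with n recipients of equal r: n·r·B > C, so B > C/(n·r) = 0.251/(4·0.25) = 0.251.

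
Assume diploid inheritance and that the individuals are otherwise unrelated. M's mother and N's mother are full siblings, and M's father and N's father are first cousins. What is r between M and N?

0.15625

Wright's path rule: contributions from independent ancestry routes add.
M and N are related in two ways: first cousins through their mothers (r = 1/8) and second cousins through their fathers (r = 1/32).
r = 1/8 + 1/32 = 0.15625.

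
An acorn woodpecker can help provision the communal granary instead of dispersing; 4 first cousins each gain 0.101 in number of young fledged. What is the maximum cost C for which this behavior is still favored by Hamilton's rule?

0.0505

r to a first cousin = 1/8 (first cousins share one grandparent pair — two paths of length 4: r = 2·(1/2)^4 = 1/8).
Hamilton's rule: n·r·B > C, so the trait is favored while C < n·r·B = 4·0.125·0.101 = 0.0505.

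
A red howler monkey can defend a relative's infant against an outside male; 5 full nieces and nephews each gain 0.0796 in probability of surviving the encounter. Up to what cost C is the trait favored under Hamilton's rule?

0.0995

r to a full niece or nephew = 1/4 (full aunt/uncle↔niece/nephew: two paths of length 3 through the shared grandparent pair: r = 2·(1/2)^3 = 1/4).
Hamilton's rule: n·r·B > C, so the trait is favored while C < n·r·B = 5·0.25·0.0796 = 0.0995.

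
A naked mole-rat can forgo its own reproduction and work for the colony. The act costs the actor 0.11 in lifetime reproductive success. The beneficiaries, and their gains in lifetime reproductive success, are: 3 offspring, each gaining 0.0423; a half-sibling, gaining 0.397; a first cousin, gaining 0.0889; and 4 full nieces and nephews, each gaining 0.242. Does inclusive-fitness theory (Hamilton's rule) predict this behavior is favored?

Yes

Hamilton's rule: the trait is favored when the sum of r·B over every recipient exceeds the actor's cost C.
r to an offspring = 0.5 (one parent–offspring link: r = (1/2)^1 = 1/2).
r to a half-sibling = 0.25 (half-sibs share one parent — one path of length 2: r = (1/2)^2 = 1/4).
r to a first cousin = 0.125 (first cousins share one grandparent pair — two paths of length 4: r = 2·(1/2)^4 = 1/8).
r to a full niece or nephew = 1/4 (full aunt/uncle↔niece/nephew: two paths of length 3 through the shared grandparent pair: r = 2·(1/2)^3 = 1/4).
Summing one r·B term per recipient: 3·0.5·0.0423 + 1·0.25·0.397 + 1·0.125·0.0889 + 4·0.25·0.242 = 0.4158125.
0.4158125 > 0.11: the indirect benefit exceeds the cost.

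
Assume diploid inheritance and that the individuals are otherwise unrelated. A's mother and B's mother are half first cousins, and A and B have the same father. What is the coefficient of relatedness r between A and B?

0.265625

With two independent routes of shared ancestry, r is the sum of the two contributions.
A and B are related in two ways: half second cousins through their mothers (r = 1/64) and half-sibs through their shared father (r = 1/4).
r = 1/64 + 1/4 = 17/64 = 0.265625.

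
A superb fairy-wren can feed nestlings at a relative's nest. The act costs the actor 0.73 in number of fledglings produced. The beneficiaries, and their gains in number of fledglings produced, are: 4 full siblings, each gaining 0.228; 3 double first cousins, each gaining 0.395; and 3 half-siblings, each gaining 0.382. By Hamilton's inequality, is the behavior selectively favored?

Hamilton's rule: the trait is favored when the sum of r·B over every recipient exceeds the actor's cost C.
r to a full sibling = 0.5 (full sibs share both parents — two paths of length 2: r = 2·(1/2)^2 = 1/2).
r to a double first cousin = 1/4 (double first cousins share both grandparent pairs — four paths of length 4: r = 4·(1/2)^4 = 1/4).
r to a half-sibling = 0.25 (half-sibs share one parent — one path of length 2: r = (1/2)^2 = 1/4).
Summing one r·B term per recipient: 4·0.5·0.228 + 3·0.25·0.395 + 3·0.25·0.382 = 1.03875.
1.03875 > 0.73: the indirect benefit exceeds the cost.

Yes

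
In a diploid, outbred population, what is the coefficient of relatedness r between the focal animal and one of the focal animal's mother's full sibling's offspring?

0.125

Each parent–offspring link contributes a factor of 1/2, and independent paths through distinct common ancestors add.
First cousins share one grandparent pair — two paths of length 4: r = 2·(1/2)^4 = 1/8.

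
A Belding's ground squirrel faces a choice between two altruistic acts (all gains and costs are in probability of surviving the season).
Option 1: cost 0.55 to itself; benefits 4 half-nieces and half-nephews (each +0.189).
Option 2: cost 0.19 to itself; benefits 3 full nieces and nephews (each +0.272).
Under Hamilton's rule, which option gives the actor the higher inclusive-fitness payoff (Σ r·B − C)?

Option 2

Option 1: r to a half-niece or half-nephew = 0.125.
Option 1: Σ r·B − C = (4·0.125·0.189) − 0.55 = -0.4555.
Option 2: r to a full niece or nephew = 0.25.
Option 2: Σ r·B − C = (3·0.25·0.272) − 0.19 = 0.014.
Option 2 has the higher net inclusive-fitness payoff.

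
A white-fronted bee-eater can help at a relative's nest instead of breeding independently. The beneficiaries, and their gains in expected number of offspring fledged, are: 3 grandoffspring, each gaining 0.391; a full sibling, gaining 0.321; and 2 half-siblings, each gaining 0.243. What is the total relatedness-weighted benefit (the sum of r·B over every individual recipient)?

0.57525

r to a grandoffspring = 1/4 (two parent–offspring links: r = (1/2)^2 = 1/4).
r to a full sibling = 1/2 (full sibs share both parents — two paths of length 2: r = 2·(1/2)^2 = 1/2).
r to a half-sibling = 0.25 (half-sibs share one parent — one path of length 2: r = (1/2)^2 = 1/4).
Summing one r·B term per recipient: 3·0.25·0.391 + 1·0.5·0.321 + 2·0.25·0.243 = 0.57525.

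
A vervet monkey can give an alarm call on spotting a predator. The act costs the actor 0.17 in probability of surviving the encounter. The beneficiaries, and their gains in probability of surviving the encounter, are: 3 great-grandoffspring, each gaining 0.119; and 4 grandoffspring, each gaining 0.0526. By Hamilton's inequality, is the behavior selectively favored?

No

Hamilton's rule: the trait is favored when the sum of r·B over every recipient exceeds the actor's cost C.
r to a great-grandoffspring = 1/8 (three parent–offspring links: r = (1/2)^3 = 1/8).
r to a grandoffspring = 1/4 (two parent–offspring links: r = (1/2)^2 = 1/4).
Summing one r·B term per recipient: 3·0.125·0.119 + 4·0.25·0.0526 = 0.097225.
0.097225 < 0.17: the indirect benefit is less than the cost.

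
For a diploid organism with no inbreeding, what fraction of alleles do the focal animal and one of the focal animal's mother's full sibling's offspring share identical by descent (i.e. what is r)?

Each parent–offspring link contributes a factor of 1/2, and independent paths through distinct common ancestors add.
First cousins share one grandparent pair — two paths of length 4: r = 2·(1/2)^4 = 1/8.

0.125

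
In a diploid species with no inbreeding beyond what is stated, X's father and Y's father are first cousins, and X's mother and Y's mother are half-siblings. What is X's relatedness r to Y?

With two independent routes of shared ancestry, r is the sum of the two contributions.
X and Y are related in two ways: second cousins through their fathers (r = 1/32) and half first cousins through their mothers (r = 1/16).
r = 1/32 + 1/16 = 0.09375.

0.09375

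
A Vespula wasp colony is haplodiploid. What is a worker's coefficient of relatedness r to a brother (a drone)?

Her haploid brother carries none of their father's genes and a random half of their mother's genome; that half matches the maternal half of her own genome with probability 1/2: r = 1/2 · 1/2 = 1/4.

0.25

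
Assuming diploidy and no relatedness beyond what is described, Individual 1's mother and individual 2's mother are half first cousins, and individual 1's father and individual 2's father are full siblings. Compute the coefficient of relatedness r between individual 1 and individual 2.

Wright's path rule: contributions from independent ancestry routes add.
Individual 1 and individual 2 are related in two ways: half second cousins through their mothers (r = 1/64) and first cousins through their fathers (r = 1/8).
r = 1/64 + 1/8 = 9/64 = 0.140625.

0.140625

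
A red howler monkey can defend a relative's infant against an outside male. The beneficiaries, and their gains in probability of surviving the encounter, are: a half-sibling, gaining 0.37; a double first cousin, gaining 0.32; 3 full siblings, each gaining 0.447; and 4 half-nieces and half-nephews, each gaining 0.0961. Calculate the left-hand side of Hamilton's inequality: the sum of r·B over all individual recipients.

0.89105

r to a half-sibling = 1/4 (half-sibs share one parent — one path of length 2: r = (1/2)^2 = 1/4).
r to a double first cousin = 1/4 (double first cousins share both grandparent pairs — four paths of length 4: r = 4·(1/2)^4 = 1/4).
r to a full sibling = 0.5 (full sibs share both parents — two paths of length 2: r = 2·(1/2)^2 = 1/2).
r to a half-niece or half-nephew = 1/8 (half-aunt/uncle↔niece/nephew: one path of length 3: r = (1/2)^3 = 1/8).
Summing one r·B term per recipient: 1·0.25·0.37 + 1·0.25·0.32 + 3·0.5·0.447 + 4·0.125·0.0961 = 0.89105.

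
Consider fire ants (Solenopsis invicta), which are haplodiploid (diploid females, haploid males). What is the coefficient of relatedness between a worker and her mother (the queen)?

0.5

One meiotic link between diploid queen and diploid daughter: r = 1/2.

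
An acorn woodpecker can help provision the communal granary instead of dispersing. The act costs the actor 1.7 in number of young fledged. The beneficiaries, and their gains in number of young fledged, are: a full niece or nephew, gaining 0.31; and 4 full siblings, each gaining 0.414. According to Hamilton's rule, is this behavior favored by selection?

No

Hamilton's rule: the trait is favored when the sum of r·B over every recipient exceeds the actor's cost C.
r to a full niece or nephew = 0.25 (full aunt/uncle↔niece/nephew: two paths of length 3 through the shared grandparent pair: r = 2·(1/2)^3 = 1/4).
r to a full sibling = 0.5 (full sibs share both parents — two paths of length 2: r = 2·(1/2)^2 = 1/2).
Summing one r·B term per recipient: 1·0.25·0.31 + 4·0.5·0.414 = 0.9055.
0.9055 < 1.7: the indirect benefit is less than the cost.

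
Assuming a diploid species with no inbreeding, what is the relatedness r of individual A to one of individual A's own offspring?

Each parent–offspring link contributes a factor of 1/2, and independent paths through distinct common ancestors add.
One parent–offspring link: r = (1/2)^1 = 1/2.

0.5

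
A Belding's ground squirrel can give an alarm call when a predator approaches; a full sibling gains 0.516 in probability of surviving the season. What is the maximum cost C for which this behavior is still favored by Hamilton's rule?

r to a full sibling = 0.5 (full sibs share both parents — two paths of length 2: r = 2·(1/2)^2 = 1/2).
Hamilton's rule: n·r·B > C, so the trait is favored while C < n·r·B = 1·0.5·0.516 = 0.258.

0.258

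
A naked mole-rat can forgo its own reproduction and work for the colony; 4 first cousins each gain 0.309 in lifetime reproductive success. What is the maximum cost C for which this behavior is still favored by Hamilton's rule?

0.1545

r to a first cousin = 1/8 (first cousins share one grandparent pair — two paths of length 4: r = 2·(1/2)^4 = 1/8).
Hamilton's rule: n·r·B > C, so the trait is favored while C < n·r·B = 4·0.125·0.309 = 0.1545.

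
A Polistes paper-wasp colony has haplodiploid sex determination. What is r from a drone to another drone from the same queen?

0.5

Haploid brothers each carry a random half of the queen's diploid genome, so on average they share half: r = 1/2.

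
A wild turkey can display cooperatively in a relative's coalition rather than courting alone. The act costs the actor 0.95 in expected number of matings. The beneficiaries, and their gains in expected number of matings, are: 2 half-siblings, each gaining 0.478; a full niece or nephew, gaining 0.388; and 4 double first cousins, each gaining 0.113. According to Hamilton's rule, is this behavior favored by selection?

No

Hamilton's rule: the trait is favored when the sum of r·B over every recipient exceeds the actor's cost C.
r to a half-sibling = 1/4 (half-sibs share one parent — one path of length 2: r = (1/2)^2 = 1/4).
r to a full niece or nephew = 1/4 (full aunt/uncle↔niece/nephew: two paths of length 3 through the shared grandparent pair: r = 2·(1/2)^3 = 1/4).
r to a double first cousin = 0.25 (double first cousins share both grandparent pairs — four paths of length 4: r = 4·(1/2)^4 = 1/4).
Summing one r·B term per recipient: 2·0.25·0.478 + 1·0.25·0.388 + 4·0.25·0.113 = 0.449.
0.449 < 0.95: the indirect benefit is less than the cost.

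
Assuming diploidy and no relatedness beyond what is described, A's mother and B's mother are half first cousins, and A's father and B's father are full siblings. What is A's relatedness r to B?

0.140625

Wright's path rule: contributions from independent ancestry routes add.
A and B are related in two ways: half second cousins through their mothers (r = 1/64) and first cousins through their fathers (r = 1/8).
r = 1/64 + 1/8 = 0.140625.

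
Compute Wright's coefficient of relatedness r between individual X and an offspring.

Each parent–offspring link contributes a factor of 1/2, and independent paths through distinct common ancestors add.
One parent–offspring link: r = (1/2)^1 = 1/2.

0.5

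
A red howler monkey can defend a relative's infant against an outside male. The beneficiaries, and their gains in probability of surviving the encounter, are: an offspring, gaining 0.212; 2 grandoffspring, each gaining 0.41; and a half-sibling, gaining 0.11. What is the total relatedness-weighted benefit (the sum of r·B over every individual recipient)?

r to an offspring = 1/2 (one parent–offspring link: r = (1/2)^1 = 1/2).
r to a grandoffspring = 1/4 (two parent–offspring links: r = (1/2)^2 = 1/4).
r to a half-sibling = 1/4 (half-sibs share one parent — one path of length 2: r = (1/2)^2 = 1/4).
Summing one r·B term per recipient: 1·0.5·0.212 + 2·0.25·0.41 + 1·0.25·0.11 = 0.3385.

0.3385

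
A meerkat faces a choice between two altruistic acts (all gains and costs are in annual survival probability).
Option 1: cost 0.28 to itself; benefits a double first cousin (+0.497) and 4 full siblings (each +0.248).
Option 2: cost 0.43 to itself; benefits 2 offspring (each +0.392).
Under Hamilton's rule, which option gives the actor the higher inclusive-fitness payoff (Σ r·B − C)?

Option 1: r to a double first cousin = 0.25.
Option 1: r to a full sibling = 0.5.
Option 1: Σ r·B − C = (1·0.25·0.497 + 4·0.5·0.248) − 0.28 = 0.34025.
Option 2: r to an offspring = 0.5.
Option 2: Σ r·B − C = (2·0.5·0.392) − 0.43 = -0.038.
Option 1 has the higher net inclusive-fitness payoff.

Option 1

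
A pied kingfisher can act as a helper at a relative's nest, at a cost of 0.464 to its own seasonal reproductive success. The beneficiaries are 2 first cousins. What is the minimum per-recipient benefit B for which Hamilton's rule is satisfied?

r to a first cousin = 1/8 (first cousins share one grandparent pair — two paths of length 4: r = 2·(1/2)^4 = 1/8).
Hamilton's rule with n recipients of equal r: n·r·B > C, so B > C/(n·r) = 0.464/(2·0.125) = 1.856.

1.856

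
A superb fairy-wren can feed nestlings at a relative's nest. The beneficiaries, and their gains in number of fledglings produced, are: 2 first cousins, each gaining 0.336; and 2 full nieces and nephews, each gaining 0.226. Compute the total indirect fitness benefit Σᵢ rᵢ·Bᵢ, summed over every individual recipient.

0.197

r to a first cousin = 1/8 (first cousins share one grandparent pair — two paths of length 4: r = 2·(1/2)^4 = 1/8).
r to a full niece or nephew = 0.25 (full aunt/uncle↔niece/nephew: two paths of length 3 through the shared grandparent pair: r = 2·(1/2)^3 = 1/4).
Summing one r·B term per recipient: 2·0.125·0.336 + 2·0.25·0.226 = 0.197.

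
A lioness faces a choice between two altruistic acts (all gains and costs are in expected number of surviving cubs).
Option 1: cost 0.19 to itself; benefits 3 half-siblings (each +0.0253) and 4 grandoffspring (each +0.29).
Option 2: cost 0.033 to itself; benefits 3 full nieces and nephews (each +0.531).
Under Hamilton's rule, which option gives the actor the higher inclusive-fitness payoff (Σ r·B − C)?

Option 1: r to a half-sibling = 0.25.
Option 1: r to a grandoffspring = 0.25.
Option 1: Σ r·B − C = (3·0.25·0.0253 + 4·0.25·0.29) − 0.19 = 0.118975.
Option 2: r to a full niece or nephew = 0.25.
Option 2: Σ r·B − C = (3·0.25·0.531) − 0.033 = 0.36525.
Option 2 has the higher net inclusive-fitness payoff.

Option 2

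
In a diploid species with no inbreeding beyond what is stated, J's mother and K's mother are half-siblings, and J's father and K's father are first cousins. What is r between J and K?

Wright's path rule: contributions from independent ancestry routes add.
J and K are related in two ways: half first cousins through their mothers (r = 1/16) and second cousins through their fathers (r = 1/32).
r = 1/16 + 1/32 = 0.09375.

0.09375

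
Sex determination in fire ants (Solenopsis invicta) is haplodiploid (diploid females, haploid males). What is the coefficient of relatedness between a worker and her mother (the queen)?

0.5

One meiotic link between diploid queen and diploid daughter: r = 1/2.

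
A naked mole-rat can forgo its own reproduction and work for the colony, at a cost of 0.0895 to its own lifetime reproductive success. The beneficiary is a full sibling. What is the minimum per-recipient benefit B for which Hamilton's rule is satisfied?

0.179

r to a full sibling = 1/2 (full sibs share both parents — two paths of length 2: r = 2·(1/2)^2 = 1/2).
Hamilton's rule with n recipients of equal r: n·r·B > C, so B > C/(n·r) = 0.0895/(1·0.5) = 0.179.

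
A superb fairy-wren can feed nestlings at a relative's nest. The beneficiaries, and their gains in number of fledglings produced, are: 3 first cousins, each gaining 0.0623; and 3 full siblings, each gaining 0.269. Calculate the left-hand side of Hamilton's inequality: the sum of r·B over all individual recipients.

0.4268625

r to a first cousin = 1/8 (first cousins share one grandparent pair — two paths of length 4: r = 2·(1/2)^4 = 1/8).
r to a full sibling = 0.5 (full sibs share both parents — two paths of length 2: r = 2·(1/2)^2 = 1/2).
Summing one r·B term per recipient: 3·0.125·0.0623 + 3·0.5·0.269 = 0.4268625.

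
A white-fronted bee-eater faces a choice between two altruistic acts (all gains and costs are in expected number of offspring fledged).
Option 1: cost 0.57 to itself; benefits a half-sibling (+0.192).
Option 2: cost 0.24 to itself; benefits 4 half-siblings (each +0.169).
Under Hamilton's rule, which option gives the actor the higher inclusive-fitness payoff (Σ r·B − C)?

Option 2

Option 1: r to a half-sibling = 0.25.
Option 1: Σ r·B − C = (1·0.25·0.192) − 0.57 = -0.522.
Option 2: r to a half-sibling = 0.25.
Option 2: Σ r·B − C = (4·0.25·0.169) − 0.24 = -0.071.
Option 2 has the higher net inclusive-fitness payoff.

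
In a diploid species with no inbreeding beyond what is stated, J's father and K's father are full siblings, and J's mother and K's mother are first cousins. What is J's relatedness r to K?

0.15625

Relatedness sums over independent paths through distinct common ancestors.
J and K are related in two ways: first cousins through their fathers (r = 1/8) and second cousins through their mothers (r = 1/32).
r = 1/8 + 1/32 = 5/32 = 0.15625.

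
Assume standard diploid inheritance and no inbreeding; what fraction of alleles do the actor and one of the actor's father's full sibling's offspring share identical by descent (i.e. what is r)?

Each parent–offspring link contributes a factor of 1/2, and independent paths through distinct common ancestors add.
First cousins share one grandparent pair — two paths of length 4: r = 2·(1/2)^4 = 1/8.

0.125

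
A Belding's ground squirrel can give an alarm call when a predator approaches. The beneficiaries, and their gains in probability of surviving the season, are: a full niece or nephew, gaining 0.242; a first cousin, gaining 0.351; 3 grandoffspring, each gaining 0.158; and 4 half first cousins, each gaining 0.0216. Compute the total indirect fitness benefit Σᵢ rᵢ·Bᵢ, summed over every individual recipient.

0.228275

r to a full niece or nephew = 0.25 (full aunt/uncle↔niece/nephew: two paths of length 3 through the shared grandparent pair: r = 2·(1/2)^3 = 1/4).
r to a first cousin = 1/8 (first cousins share one grandparent pair — two paths of length 4: r = 2·(1/2)^4 = 1/8).
r to a grandoffspring = 0.25 (two parent–offspring links: r = (1/2)^2 = 1/4).
r to a half first cousin = 0.0625 (half first cousins share one grandparent — one path of length 4: r = (1/2)^4 = 1/16).
Summing one r·B term per recipient: 1·0.25·0.242 + 1·0.125·0.351 + 3·0.25·0.158 + 4·0.0625·0.0216 = 0.228275.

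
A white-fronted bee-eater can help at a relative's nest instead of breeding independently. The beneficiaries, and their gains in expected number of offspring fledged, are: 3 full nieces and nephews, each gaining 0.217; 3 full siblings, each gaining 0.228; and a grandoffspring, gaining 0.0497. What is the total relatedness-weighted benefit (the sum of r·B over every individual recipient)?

r to a full niece or nephew = 1/4 (full aunt/uncle↔niece/nephew: two paths of length 3 through the shared grandparent pair: r = 2·(1/2)^3 = 1/4).
r to a full sibling = 0.5 (full sibs share both parents — two paths of length 2: r = 2·(1/2)^2 = 1/2).
r to a grandoffspring = 1/4 (two parent–offspring links: r = (1/2)^2 = 1/4).
Summing one r·B term per recipient: 3·0.25·0.217 + 3·0.5·0.228 + 1·0.25·0.0497 = 0.517175.

0.517175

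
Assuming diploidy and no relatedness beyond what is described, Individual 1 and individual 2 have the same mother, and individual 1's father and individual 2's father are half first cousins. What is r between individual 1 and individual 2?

Independent pedigree routes through distinct common ancestors add.
Individual 1 and individual 2 are related in two ways: half-sibs through their shared mother (r = 1/4) and half second cousins through their fathers (r = 1/64).
r = 1/4 + 1/64 = 0.265625.

0.265625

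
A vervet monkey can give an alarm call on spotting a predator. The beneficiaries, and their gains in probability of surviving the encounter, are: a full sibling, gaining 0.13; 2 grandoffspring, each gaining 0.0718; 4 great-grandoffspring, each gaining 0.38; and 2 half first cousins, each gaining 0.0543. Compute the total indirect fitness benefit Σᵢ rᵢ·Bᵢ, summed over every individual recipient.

0.2976875

r to a full sibling = 0.5 (full sibs share both parents — two paths of length 2: r = 2·(1/2)^2 = 1/2).
r to a grandoffspring = 1/4 (two parent–offspring links: r = (1/2)^2 = 1/4).
r to a great-grandoffspring = 0.125 (three parent–offspring links: r = (1/2)^3 = 1/8).
r to a half first cousin = 1/16 (half first cousins share one grandparent — one path of length 4: r = (1/2)^4 = 1/16).
Summing one r·B term per recipient: 1·0.5·0.13 + 2·0.25·0.0718 + 4·0.125·0.38 + 2·0.0625·0.0543 = 0.2976875.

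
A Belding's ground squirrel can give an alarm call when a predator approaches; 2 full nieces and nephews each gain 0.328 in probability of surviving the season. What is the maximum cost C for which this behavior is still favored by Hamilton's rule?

r to a full niece or nephew = 1/4 (full aunt/uncle↔niece/nephew: two paths of length 3 through the shared grandparent pair: r = 2·(1/2)^3 = 1/4).
Hamilton's rule: n·r·B > C, so the trait is favored while C < n·r·B = 2·0.25·0.328 = 0.164.

0.164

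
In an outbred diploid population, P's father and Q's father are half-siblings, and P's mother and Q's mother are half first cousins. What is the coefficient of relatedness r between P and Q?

With two independent routes of shared ancestry, r is the sum of the two contributions.
P and Q are related in two ways: half first cousins through their fathers (r = 1/16) and half second cousins through their mothers (r = 1/64).
r = 1/16 + 1/64 = 0.078125.

0.078125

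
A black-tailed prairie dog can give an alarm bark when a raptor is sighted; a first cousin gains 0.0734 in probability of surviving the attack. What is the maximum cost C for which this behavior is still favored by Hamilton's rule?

0.009175

r to a first cousin = 1/8 (first cousins share one grandparent pair — two paths of length 4: r = 2·(1/2)^4 = 1/8).
Hamilton's rule: n·r·B > C, so the trait is favored while C < n·r·B = 1·0.125·0.0734 = 0.009175.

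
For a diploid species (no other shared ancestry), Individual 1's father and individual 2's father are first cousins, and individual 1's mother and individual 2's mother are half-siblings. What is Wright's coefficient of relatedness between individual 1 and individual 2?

Independent pedigree routes through distinct common ancestors add.
Individual 1 and individual 2 are related in two ways: second cousins through their fathers (r = 1/32) and half first cousins through their mothers (r = 1/16).
r = 1/32 + 1/16 = 3/32 = 0.09375.

0.09375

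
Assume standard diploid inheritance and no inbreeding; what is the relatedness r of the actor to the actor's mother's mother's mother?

0.125

Each parent–offspring link contributes a factor of 1/2, and independent paths through distinct common ancestors add.
Three parent–offspring links: r = (1/2)^3 = 1/8.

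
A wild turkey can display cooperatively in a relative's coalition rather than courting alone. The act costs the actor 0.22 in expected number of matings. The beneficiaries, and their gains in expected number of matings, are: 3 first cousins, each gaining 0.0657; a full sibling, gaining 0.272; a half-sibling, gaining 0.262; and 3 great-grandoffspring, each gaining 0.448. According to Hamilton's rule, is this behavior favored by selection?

Yes

Hamilton's rule: the trait is favored when the sum of r·B over every recipient exceeds the actor's cost C.
r to a first cousin = 0.125 (first cousins share one grandparent pair — two paths of length 4: r = 2·(1/2)^4 = 1/8).
r to a full sibling = 0.5 (full sibs share both parents — two paths of length 2: r = 2·(1/2)^2 = 1/2).
r to a half-sibling = 1/4 (half-sibs share one parent — one path of length 2: r = (1/2)^2 = 1/4).
r to a great-grandoffspring = 0.125 (three parent–offspring links: r = (1/2)^3 = 1/8).
Summing one r·B term per recipient: 3·0.125·0.0657 + 1·0.5·0.272 + 1·0.25·0.262 + 3·0.125·0.448 = 0.3941375.
0.3941375 > 0.22: the indirect benefit exceeds the cost.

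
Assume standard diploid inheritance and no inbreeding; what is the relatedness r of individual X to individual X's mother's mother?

Each parent–offspring link contributes a factor of 1/2, and independent paths through distinct common ancestors add.
Two parent–offspring links: r = (1/2)^2 = 1/4.

0.25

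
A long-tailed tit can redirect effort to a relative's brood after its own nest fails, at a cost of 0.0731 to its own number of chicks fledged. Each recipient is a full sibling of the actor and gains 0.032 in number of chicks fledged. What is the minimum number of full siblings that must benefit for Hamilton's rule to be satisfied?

5

r to a full sibling = 0.5 (full sibs share both parents — two paths of length 2: r = 2·(1/2)^2 = 1/2).
Hamilton's rule: n·r·B > C  ⇒  n > C/(r·B) = 0.0731/(0.5·0.032) = 4.569.
The smallest integer exceeding 4.569 is 5.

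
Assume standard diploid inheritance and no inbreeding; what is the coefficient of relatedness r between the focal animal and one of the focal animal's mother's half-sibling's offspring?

Each parent–offspring link contributes a factor of 1/2, and independent paths through distinct common ancestors add.
Half first cousins share one grandparent — one path of length 4: r = (1/2)^4 = 1/16.

0.0625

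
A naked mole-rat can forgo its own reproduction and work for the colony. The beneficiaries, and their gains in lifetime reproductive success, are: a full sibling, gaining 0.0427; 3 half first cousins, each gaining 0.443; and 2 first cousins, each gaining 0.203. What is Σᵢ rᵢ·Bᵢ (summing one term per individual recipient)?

r to a full sibling = 1/2 (full sibs share both parents — two paths of length 2: r = 2·(1/2)^2 = 1/2).
r to a half first cousin = 0.0625 (half first cousins share one grandparent — one path of length 4: r = (1/2)^4 = 1/16).
r to a first cousin = 0.125 (first cousins share one grandparent pair — two paths of length 4: r = 2·(1/2)^4 = 1/8).
Summing one r·B term per recipient: 1·0.5·0.0427 + 3·0.0625·0.443 + 2·0.125·0.203 = 0.1551625.

0.1551625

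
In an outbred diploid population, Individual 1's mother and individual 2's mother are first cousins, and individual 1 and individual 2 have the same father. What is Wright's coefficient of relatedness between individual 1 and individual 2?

0.28125

Relatedness sums over independent paths through distinct common ancestors.
Individual 1 and individual 2 are related in two ways: second cousins through their mothers (r = 1/32) and half-sibs through their shared father (r = 1/4).
r = 1/32 + 1/4 = 0.28125.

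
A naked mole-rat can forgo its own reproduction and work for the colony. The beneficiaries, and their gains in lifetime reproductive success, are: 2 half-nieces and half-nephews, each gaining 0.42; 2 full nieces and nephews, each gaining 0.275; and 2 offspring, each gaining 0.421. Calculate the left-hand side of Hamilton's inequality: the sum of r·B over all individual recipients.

0.6635

r to a half-niece or half-nephew = 0.125 (half-aunt/uncle↔niece/nephew: one path of length 3: r = (1/2)^3 = 1/8).
r to a full niece or nephew = 0.25 (full aunt/uncle↔niece/nephew: two paths of length 3 through the shared grandparent pair: r = 2·(1/2)^3 = 1/4).
r to an offspring = 0.5 (one parent–offspring link: r = (1/2)^1 = 1/2).
Summing one r·B term per recipient: 2·0.125·0.42 + 2·0.25·0.275 + 2·0.5·0.421 = 0.6635.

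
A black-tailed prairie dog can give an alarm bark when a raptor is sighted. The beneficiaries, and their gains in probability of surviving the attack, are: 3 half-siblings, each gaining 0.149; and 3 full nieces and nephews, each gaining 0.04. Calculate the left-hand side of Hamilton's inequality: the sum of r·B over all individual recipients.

r to a half-sibling = 1/4 (half-sibs share one parent — one path of length 2: r = (1/2)^2 = 1/4).
r to a full niece or nephew = 0.25 (full aunt/uncle↔niece/nephew: two paths of length 3 through the shared grandparent pair: r = 2·(1/2)^3 = 1/4).
Summing one r·B term per recipient: 3·0.25·0.149 + 3·0.25·0.04 = 0.14175.

0.14175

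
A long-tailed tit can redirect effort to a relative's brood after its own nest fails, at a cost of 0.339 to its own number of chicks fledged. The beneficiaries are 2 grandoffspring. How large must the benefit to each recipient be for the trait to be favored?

0.678

r to a grandoffspring = 0.25 (two parent–offspring links: r = (1/2)^2 = 1/4).
Hamilton's rule with n recipients of equal r: n·r·B > C, so B > C/(n·r) = 0.339/(2·0.25) = 0.678.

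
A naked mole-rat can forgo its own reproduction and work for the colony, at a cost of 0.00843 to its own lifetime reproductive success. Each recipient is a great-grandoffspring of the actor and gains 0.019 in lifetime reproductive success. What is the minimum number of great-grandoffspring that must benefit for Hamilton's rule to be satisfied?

4

r to a great-grandoffspring = 0.125 (three parent–offspring links: r = (1/2)^3 = 1/8).
Hamilton's rule: n·r·B > C  ⇒  n > C/(r·B) = 0.00843/(0.125·0.019) = 3.549.
The smallest integer exceeding 3.549 is 4.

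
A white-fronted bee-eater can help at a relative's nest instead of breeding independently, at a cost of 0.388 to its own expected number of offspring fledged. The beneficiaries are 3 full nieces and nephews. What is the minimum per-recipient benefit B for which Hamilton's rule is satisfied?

0.5173

r to a full niece or nephew = 0.25 (full aunt/uncle↔niece/nephew: two paths of length 3 through the shared grandparent pair: r = 2·(1/2)^3 = 1/4).
Hamilton's rule with n recipients of equal r: n·r·B > C, so B > C/(n·r) = 0.388/(3·0.25) = 0.5173.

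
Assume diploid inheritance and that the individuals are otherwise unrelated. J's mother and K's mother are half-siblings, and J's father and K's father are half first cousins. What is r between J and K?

0.078125

With two independent routes of shared ancestry, r is the sum of the two contributions.
J and K are related in two ways: half first cousins through their mothers (r = 1/16) and half second cousins through their fathers (r = 1/64).
r = 1/16 + 1/64 = 5/64 = 0.078125.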